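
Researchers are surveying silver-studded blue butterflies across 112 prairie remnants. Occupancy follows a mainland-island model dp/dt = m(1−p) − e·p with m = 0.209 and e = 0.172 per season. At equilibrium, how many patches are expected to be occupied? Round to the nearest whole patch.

p* = m/(m+e) = 0.209/0.3810 = 0.5486.
Expected occupied patches = N × p* = 112 × 0.5486 = 61.44 ≈ 61.

61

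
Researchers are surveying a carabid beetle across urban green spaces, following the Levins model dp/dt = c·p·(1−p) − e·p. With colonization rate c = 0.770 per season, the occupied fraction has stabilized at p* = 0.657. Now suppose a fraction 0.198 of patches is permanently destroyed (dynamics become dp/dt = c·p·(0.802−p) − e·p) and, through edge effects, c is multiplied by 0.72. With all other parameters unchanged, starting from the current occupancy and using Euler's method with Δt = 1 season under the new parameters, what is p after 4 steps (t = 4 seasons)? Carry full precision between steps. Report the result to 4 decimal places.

0.4085

Balance c(1−p*) = e gives e = 0.770×(1 − 0.65700) = 0.26411.
Starting from p₀ = 0.65700; update p ← p + (dp/dt)·Δt with the new parameters.
t = 1: p = 0.65700 + (-0.12071) = 0.53629
t = 2: p = 0.53629 + (-0.06264) = 0.47365
t = 3: p = 0.47365 + (-0.03888) = 0.43478
t = 4: p = 0.43478 + (-0.02631) = 0.40846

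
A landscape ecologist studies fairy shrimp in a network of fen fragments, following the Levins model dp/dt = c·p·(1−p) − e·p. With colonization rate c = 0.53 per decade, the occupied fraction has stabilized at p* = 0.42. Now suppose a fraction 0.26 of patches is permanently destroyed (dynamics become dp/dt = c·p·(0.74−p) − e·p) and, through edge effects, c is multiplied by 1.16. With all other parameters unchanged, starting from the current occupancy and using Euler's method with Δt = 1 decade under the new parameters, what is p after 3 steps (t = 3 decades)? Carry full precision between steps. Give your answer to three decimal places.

Balance c(1−p*) = e gives e = 0.53×(1 − 0.42000) = 0.30740.
Starting from p₀ = 0.42000; update p ← p + (dp/dt)·Δt with the new parameters.
t = 1: p = 0.42000 + (-0.04648) = 0.37352
t = 2: p = 0.37352 + (-0.03066) = 0.34286
t = 3: p = 0.34286 + (-0.02168) = 0.32118

0.321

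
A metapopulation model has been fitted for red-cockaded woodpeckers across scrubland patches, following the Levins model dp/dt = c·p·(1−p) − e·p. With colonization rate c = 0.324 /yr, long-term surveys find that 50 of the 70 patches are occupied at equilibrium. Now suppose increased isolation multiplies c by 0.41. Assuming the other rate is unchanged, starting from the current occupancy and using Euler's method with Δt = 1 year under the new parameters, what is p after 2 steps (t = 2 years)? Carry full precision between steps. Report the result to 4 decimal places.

0.6419

Observed p* = 50/70 = 0.71429.
Balance c(1−p*) = e gives e = 0.324×(1 − 0.71429) = 0.09257.
Starting from p₀ = 0.71429; update p ← p + (dp/dt)·Δt with the new parameters.
step 1: Δp = -0.03901, p = 0.67527
step 2: Δp = -0.03338, p = 0.64189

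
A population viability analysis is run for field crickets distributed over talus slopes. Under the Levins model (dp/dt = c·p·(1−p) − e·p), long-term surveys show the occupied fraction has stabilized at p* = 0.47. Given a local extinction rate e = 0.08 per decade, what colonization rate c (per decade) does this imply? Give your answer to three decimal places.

At equilibrium c(1−p*) = e, so c = e/(1−p*).
c = 0.08/(1 − 0.47) = 0.08/0.5300 = 0.1509.

0.151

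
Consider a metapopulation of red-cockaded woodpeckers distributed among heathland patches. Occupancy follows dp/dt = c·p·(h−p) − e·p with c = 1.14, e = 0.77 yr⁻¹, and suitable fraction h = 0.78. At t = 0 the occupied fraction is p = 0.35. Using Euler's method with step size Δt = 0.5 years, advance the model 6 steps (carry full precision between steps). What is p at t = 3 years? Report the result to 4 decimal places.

0.1960

Update rule: p ← p + [c·p·(h−p) − e·p]·Δt with Δt = 0.5.
step 1: Δp = -0.04896, p = 0.30103
step 2: Δp = -0.03371, p = 0.26732
step 3: Δp = -0.02480, p = 0.24252
step 4: Δp = -0.01907, p = 0.22345
step 5: Δp = -0.01514, p = 0.20831
step 6: Δp = -0.01232, p = 0.19599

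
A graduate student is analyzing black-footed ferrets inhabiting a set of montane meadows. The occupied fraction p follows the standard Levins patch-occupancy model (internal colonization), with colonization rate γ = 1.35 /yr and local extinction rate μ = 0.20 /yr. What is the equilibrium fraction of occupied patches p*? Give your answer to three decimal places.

0.852

At equilibrium, colonization balances extinction: γ·p*·(1−p*) = μ·p*.
So p* = 1 − μ/γ = 1 − 0.20/1.35 = 1 − 0.1481 = 0.8519.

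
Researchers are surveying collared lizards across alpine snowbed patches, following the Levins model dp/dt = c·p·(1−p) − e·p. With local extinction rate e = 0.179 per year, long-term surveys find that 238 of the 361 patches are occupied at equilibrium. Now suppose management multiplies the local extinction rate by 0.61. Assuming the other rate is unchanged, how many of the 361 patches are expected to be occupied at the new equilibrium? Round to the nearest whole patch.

286

Observed p* = 238/361 = 0.65928.
Balance c(1−p*) = e gives c = e/(1 − 0.65928) = 0.179/0.34072 = 0.52536.
New p* = 1 − e/c = 1 − 0.10919/0.52536 = 0.79216.
Expected occupied = 361 × 0.79216 = 285.97 ≈ 286.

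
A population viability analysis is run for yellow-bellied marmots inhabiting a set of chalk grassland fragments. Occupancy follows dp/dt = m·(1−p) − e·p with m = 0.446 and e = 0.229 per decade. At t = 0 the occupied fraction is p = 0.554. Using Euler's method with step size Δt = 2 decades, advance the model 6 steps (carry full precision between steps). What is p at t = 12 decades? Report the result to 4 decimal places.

Update rule: p ← p + [m·(1−p) − e·p]·Δt with Δt = 2.
p: 0.55400 → 0.69810  (Δp = +0.14410)
p: 0.69810 → 0.64766  (Δp = -0.05043)
p: 0.64766 → 0.66532  (Δp = +0.01765)
p: 0.66532 → 0.65914  (Δp = -0.00618)
p: 0.65914 → 0.66130  (Δp = +0.00216)
p: 0.66130 → 0.66054  (Δp = -0.00076)

0.6605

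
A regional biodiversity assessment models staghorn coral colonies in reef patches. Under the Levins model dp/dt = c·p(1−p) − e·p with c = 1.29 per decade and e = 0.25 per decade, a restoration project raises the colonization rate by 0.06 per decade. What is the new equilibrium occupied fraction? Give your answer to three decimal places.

Before: p* = 1 − 0.25/1.29 = 0.8062.
After the change, c = 1.35, e = 0.25, so p* = 1 − 0.25/1.35 = 0.8148.

0.815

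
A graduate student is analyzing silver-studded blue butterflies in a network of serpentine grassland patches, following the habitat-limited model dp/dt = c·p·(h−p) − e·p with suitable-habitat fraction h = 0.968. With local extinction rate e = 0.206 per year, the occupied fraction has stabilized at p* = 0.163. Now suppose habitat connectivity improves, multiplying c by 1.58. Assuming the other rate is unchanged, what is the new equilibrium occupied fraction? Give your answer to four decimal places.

0.4585

Balance c(h−p*) = e gives c = e/(0.968 − 0.16300) = 0.206/0.80500 = 0.25590.
New p* = 0.968 − e/c = 0.968 − 0.20600/0.40432 = 0.45850.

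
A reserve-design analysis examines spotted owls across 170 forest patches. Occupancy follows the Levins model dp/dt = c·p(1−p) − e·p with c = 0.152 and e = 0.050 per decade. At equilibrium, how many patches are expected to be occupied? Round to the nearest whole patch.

p* = 1 − e/c = 1 − 0.050/0.152 = 0.6711.
Expected occupied patches = N × p* = 170 × 0.6711 = 114.08 ≈ 114.

114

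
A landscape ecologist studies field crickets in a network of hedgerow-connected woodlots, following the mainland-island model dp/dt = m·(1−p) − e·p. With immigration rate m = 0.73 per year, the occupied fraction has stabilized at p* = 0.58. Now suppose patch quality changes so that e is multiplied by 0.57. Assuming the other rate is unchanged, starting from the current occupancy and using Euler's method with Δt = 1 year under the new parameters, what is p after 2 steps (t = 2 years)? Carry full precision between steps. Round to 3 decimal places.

Balance m(1−p*) = e·p* gives e = m(1−p*)/p* = 0.73×0.42000/0.58000 = 0.52862.
Starting from p₀ = 0.58000; update p ← p + (dp/dt)·Δt with the new parameters.
t = 1: p = 0.58000 + (+0.13184) = 0.71184
t = 2: p = 0.71184 + (-0.00413) = 0.70771

0.708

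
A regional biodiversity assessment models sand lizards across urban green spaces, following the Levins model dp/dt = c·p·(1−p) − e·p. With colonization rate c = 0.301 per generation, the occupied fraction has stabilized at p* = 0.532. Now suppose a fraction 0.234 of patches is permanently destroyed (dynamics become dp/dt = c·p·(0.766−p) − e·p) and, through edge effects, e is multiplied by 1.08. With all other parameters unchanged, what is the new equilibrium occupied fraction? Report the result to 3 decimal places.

Balance c(1−p*) = e gives e = 0.301×(1 − 0.53200) = 0.14087.
New p* = 0.766 − e/c = 0.766 − 0.15214/0.30100 = 0.26055.

0.261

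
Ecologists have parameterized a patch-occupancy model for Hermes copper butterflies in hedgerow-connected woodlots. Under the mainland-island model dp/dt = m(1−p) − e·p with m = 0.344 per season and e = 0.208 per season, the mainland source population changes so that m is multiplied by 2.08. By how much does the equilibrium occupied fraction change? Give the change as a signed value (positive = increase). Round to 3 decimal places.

Before: p* = 0.344/(0.344+0.208) = 0.6232.
After: m = 0.71552, e = 0.208; p* = 0.71552/0.9235 = 0.7748.
Δp* = 0.7748 − 0.6232 = +0.1516.

0.152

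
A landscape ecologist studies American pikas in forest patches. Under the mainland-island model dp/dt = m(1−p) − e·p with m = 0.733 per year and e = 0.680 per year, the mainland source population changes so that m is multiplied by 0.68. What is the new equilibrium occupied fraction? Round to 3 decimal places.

0.423

Before: p* = 0.733/(0.733+0.680) = 0.5188.
After: m = 0.49844, e = 0.68; p* = 0.49844/1.1784 = 0.4230.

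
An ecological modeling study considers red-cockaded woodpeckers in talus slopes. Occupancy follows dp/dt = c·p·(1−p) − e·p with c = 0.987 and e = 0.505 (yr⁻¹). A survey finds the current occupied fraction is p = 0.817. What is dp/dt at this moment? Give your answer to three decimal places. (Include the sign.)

-0.265

Colonization term: c·p·(1−p) = 0.987×0.817×0.1830 = 0.14757.
Extinction term: e·p = 0.41258.
dp/dt = 0.14757 − 0.41258 = -0.26502.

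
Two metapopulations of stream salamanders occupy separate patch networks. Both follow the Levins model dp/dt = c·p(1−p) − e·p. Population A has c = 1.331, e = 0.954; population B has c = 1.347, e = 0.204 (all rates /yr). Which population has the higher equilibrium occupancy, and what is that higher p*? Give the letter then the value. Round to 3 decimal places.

A: p*_A = 1 − 0.954/1.331 = 0.2832.
B: p*_B = 1 − 0.204/1.347 = 0.8486.
B is higher at 0.8486.

B, 0.849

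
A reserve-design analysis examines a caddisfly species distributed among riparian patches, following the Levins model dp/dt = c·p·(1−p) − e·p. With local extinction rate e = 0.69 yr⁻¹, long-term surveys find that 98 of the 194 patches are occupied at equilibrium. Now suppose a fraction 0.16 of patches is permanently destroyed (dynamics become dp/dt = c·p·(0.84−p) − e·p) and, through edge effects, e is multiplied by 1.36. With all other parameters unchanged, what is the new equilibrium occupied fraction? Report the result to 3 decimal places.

Observed p* = 98/194 = 0.50515.
Balance c(1−p*) = e gives c = e/(1 − 0.50515) = 0.69/0.49485 = 1.39436.
New p* = 0.84 − e/c = 0.84 − 0.93840/1.39436 = 0.16700.

0.167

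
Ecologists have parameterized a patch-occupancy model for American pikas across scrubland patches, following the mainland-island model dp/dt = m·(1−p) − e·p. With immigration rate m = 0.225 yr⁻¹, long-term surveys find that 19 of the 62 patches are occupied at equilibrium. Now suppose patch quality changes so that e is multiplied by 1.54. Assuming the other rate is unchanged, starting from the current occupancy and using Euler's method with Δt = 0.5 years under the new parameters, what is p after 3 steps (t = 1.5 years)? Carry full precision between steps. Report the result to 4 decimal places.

Observed p* = 19/62 = 0.30645.
Balance m(1−p*) = e·p* gives e = m(1−p*)/p* = 0.225×0.69355/0.30645 = 0.50921.
Starting from p₀ = 0.30645; update p ← p + (dp/dt)·Δt with the new parameters.
t = 0.5: p = 0.30645 + (-0.04213) = 0.26432
t = 1: p = 0.26432 + (-0.02087) = 0.24345
t = 1.5: p = 0.24345 + (-0.01034) = 0.23310

0.2331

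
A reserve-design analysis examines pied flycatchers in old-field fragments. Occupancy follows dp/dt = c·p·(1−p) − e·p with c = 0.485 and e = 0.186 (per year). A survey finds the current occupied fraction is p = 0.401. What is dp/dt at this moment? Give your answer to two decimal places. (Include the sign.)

0.04

Colonization term: c·p·(1−p) = 0.485×0.401×0.5990 = 0.11650.
Extinction term: e·p = 0.07459.
dp/dt = 0.11650 − 0.07459 = 0.04191.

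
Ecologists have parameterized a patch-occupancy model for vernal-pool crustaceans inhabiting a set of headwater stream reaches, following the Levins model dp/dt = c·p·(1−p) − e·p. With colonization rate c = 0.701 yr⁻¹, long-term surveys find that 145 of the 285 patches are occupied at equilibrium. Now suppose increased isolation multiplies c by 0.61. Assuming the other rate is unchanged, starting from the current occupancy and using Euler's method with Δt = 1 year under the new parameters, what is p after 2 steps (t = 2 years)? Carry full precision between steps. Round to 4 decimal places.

Observed p* = 145/285 = 0.50877.
Balance c(1−p*) = e gives e = 0.701×(1 − 0.50877) = 0.34435.
Starting from p₀ = 0.50877; update p ← p + (dp/dt)·Δt with the new parameters.
  1  |  dp/dt·Δt = -0.068326  |  p_1 = 0.440445
  2  |  dp/dt·Δt = -0.046282  |  p_2 = 0.394164

0.3942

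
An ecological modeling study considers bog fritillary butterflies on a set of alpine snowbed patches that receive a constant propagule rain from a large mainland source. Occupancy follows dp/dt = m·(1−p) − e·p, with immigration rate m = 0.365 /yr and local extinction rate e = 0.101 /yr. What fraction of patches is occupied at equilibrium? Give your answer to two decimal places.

0.78

At equilibrium the propagule rain into empty patches balances local extinction: m(1−p*) = e·p*.
p* = m/(m+e) = 0.365/(0.365+0.101) = 0.365/0.4660 = 0.7833.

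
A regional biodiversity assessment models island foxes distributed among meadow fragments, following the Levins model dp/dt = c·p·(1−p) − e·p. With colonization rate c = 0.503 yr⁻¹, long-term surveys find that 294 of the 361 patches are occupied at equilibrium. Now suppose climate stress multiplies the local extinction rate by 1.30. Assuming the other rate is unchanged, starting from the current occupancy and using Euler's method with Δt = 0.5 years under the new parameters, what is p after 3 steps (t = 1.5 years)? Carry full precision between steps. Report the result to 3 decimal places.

0.787

Observed p* = 294/361 = 0.81440.
Balance c(1−p*) = e gives e = 0.503×(1 − 0.81440) = 0.09335.
Starting from p₀ = 0.81440; update p ← p + (dp/dt)·Δt with the new parameters.
  1  |  dp/dt·Δt = -0.011404  |  p_1 = 0.803000
  2  |  dp/dt·Δt = -0.008941  |  p_2 = 0.794059
  3  |  dp/dt·Δt = -0.007056  |  p_3 = 0.787003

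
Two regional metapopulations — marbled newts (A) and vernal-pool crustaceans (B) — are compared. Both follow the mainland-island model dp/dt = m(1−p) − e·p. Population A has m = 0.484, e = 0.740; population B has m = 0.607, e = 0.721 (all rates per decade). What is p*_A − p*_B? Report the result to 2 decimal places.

-0.06

A: p*_A = m/(m+e) = 0.484/1.2240 = 0.3954.
B: p*_B = 0.607/1.3280 = 0.4571.
p*_A − p*_B = 0.3954 − 0.4571 = -0.0617.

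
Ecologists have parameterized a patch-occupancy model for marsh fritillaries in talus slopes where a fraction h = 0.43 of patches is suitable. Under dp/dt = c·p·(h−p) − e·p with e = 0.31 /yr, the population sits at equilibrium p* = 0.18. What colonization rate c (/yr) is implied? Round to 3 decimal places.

1.240

At equilibrium c(h−p*) = e, so c = e/(h−p*).
c = 0.31/(0.43 − 0.18) = 0.31/0.2500 = 1.2400.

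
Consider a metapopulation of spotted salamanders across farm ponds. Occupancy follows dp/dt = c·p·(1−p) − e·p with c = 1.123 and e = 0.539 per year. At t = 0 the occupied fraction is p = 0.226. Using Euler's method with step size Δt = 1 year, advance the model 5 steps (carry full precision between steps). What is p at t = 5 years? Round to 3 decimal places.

Update rule: p ← p + [c·p·(1−p) − e·p]·Δt with Δt = 1.
p: 0.22600 → 0.30063  (Δp = +0.07463)
p: 0.30063 → 0.37470  (Δp = +0.07407)
p: 0.37470 → 0.43585  (Δp = +0.06116)
p: 0.43585 → 0.47706  (Δp = +0.04120)
p: 0.47706 → 0.50008  (Δp = +0.02302)

0.500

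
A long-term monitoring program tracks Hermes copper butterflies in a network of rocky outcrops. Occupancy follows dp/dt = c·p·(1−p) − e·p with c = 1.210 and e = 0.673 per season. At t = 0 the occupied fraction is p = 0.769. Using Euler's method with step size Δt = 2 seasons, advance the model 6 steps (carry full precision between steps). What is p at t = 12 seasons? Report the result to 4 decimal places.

0.4438

Update rule: p ← p + [c·p·(1−p) − e·p]·Δt with Δt = 2.
t = 2: p = 0.76900 + (-0.60519) = 0.16381
t = 4: p = 0.16381 + (+0.11100) = 0.27481
t = 6: p = 0.27481 + (+0.11239) = 0.38719
t = 8: p = 0.38719 + (+0.05304) = 0.44024
t = 10: p = 0.44024 + (+0.00380) = 0.44403
t = 12: p = 0.44403 + (-0.00025) = 0.44378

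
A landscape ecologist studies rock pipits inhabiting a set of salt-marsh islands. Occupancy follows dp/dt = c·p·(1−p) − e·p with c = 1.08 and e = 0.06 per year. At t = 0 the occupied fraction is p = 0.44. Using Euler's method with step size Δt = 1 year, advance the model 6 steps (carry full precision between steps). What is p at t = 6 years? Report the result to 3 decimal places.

0.944

Update rule: p ← p + [c·p·(1−p) − e·p]·Δt with Δt = 1.
t = 1: p = 0.44000 + (+0.23971) = 0.67971
t = 2: p = 0.67971 + (+0.19434) = 0.87405
t = 3: p = 0.87405 + (+0.06645) = 0.94050
t = 4: p = 0.94050 + (+0.00401) = 0.94451
t = 5: p = 0.94451 + (-0.00006) = 0.94444
t = 6: p = 0.94444 + (+0.00000) = 0.94444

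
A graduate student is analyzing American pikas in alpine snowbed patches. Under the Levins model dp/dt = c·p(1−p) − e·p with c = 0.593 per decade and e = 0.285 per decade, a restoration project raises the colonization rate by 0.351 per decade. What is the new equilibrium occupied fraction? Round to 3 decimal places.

0.698

Before: p* = 1 − 0.285/0.593 = 0.5194.
After the change, c = 0.944, e = 0.285, so p* = 1 − 0.285/0.944 = 0.6981.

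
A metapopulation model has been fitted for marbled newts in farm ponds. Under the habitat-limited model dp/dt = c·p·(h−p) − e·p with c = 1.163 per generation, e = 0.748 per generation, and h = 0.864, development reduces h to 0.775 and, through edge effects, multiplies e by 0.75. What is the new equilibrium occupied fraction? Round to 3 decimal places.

Before: p* = h − e/c = 0.864 − 0.748/1.163 = 0.864 − 0.6432 = 0.2208.
After: c = 1.163, e = 0.561, h = 0.775; p* = 0.775 − 0.561/1.163 = 0.2926.

0.293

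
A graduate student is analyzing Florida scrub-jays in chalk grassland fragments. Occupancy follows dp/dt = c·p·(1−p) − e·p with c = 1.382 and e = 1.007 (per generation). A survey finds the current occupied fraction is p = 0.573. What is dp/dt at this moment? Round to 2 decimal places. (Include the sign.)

-0.24

Colonization term: c·p·(1−p) = 1.382×0.573×0.4270 = 0.33814.
Extinction term: e·p = 0.57701.
dp/dt = 0.33814 − 0.57701 = -0.23888.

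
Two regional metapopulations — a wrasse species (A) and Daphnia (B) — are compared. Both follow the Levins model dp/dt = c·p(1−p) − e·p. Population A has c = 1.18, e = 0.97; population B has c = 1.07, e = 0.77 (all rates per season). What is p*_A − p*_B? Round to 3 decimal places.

-0.102

A: p*_A = 1 − 0.97/1.18 = 0.1780.
B: p*_B = 1 − 0.77/1.07 = 0.2804.
p*_A − p*_B = 0.1780 − 0.2804 = -0.1024.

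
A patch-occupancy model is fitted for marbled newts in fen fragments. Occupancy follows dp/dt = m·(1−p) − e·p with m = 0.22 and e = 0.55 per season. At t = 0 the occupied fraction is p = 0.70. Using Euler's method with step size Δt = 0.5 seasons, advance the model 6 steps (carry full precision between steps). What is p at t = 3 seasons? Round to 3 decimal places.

Update rule: p ← p + [m·(1−p) − e·p]·Δt with Δt = 0.5.
  1  |  dp/dt·Δt = -0.159500  |  p_1 = 0.540500
  2  |  dp/dt·Δt = -0.098092  |  p_2 = 0.442407
  3  |  dp/dt·Δt = -0.060327  |  p_3 = 0.382081
  4  |  dp/dt·Δt = -0.037101  |  p_4 = 0.344980
  5  |  dp/dt·Δt = -0.022817  |  p_5 = 0.322162
  6  |  dp/dt·Δt = -0.014033  |  p_6 = 0.308130

0.308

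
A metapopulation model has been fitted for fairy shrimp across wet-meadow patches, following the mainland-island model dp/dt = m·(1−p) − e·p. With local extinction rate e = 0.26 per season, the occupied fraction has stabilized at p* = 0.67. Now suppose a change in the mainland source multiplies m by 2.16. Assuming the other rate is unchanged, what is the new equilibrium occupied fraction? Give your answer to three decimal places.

Balance m(1−p*) = e·p* gives m = e·p*/(1−p*) = 0.26×0.67000/0.33000 = 0.52788.
New p* = m/(m+e) = 1.14022/(1.14022+0.26000) = 0.81431.

0.814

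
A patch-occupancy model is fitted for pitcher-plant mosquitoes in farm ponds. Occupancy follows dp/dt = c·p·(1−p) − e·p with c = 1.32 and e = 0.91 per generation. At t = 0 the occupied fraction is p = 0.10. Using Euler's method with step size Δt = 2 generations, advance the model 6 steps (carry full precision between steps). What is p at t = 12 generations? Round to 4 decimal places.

Update rule: p ← p + [c·p·(1−p) − e·p]·Δt with Δt = 2.
  1  |  dp/dt·Δt = +0.055600  |  p_1 = 0.155600
  2  |  dp/dt·Δt = +0.063674  |  p_2 = 0.219274
  3  |  dp/dt·Δt = +0.052871  |  p_3 = 0.272145
  4  |  dp/dt·Δt = +0.027633  |  p_4 = 0.299778
  5  |  dp/dt·Δt = +0.008570  |  p_5 = 0.308347
  6  |  dp/dt·Δt = +0.001839  |  p_6 = 0.310186

0.3102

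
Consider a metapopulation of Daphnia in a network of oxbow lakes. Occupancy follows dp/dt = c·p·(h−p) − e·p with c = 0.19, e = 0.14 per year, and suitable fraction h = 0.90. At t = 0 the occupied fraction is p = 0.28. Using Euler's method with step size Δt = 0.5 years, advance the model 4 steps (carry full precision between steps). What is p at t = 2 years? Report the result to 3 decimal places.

0.268

Update rule: p ← p + [c·p·(h−p) − e·p]·Δt with Δt = 0.5.
  1  |  dp/dt·Δt = -0.003108  |  p_1 = 0.276892
  2  |  dp/dt·Δt = -0.002992  |  p_2 = 0.273900
  3  |  dp/dt·Δt = -0.002882  |  p_3 = 0.271019
  4  |  dp/dt·Δt = -0.002777  |  p_4 = 0.268242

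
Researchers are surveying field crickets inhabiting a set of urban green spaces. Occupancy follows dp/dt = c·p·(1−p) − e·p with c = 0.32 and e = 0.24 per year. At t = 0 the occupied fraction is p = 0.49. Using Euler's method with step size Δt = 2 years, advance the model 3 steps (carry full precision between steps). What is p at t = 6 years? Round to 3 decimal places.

0.342

Update rule: p ← p + [c·p·(1−p) − e·p]·Δt with Δt = 2.
step 1: Δp = -0.07526, p = 0.41474
step 2: Δp = -0.04373, p = 0.37101
step 3: Δp = -0.02873, p = 0.34228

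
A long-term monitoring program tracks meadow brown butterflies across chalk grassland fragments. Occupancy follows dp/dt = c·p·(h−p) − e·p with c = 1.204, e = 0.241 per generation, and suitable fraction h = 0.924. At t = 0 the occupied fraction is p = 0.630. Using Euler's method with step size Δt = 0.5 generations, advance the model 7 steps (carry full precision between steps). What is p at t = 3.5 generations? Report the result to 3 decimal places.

Update rule: p ← p + [c·p·(h−p) − e·p]·Δt with Δt = 0.5.
step 1: Δp = +0.03559, p = 0.66559
step 2: Δp = +0.02334, p = 0.68893
step 3: Δp = +0.01448, p = 0.70340
step 4: Δp = +0.00865, p = 0.71205
step 5: Δp = +0.00505, p = 0.71710
step 6: Δp = +0.00291, p = 0.72001
step 7: Δp = +0.00166, p = 0.72167

0.722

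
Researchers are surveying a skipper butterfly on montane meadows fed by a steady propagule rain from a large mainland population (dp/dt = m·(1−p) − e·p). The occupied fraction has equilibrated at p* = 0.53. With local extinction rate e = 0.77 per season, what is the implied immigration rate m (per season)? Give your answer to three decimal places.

0.868

At equilibrium m(1−p*) = e·p*, so m = e·p*/(1−p*).
m = 0.77 × 0.53 / 0.4700 = 0.4081/0.4700 = 0.8683.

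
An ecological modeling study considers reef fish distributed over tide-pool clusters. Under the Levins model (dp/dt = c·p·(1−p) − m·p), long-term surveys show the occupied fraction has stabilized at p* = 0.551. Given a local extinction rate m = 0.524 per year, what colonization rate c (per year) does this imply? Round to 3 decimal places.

1.167

At equilibrium c(1−p*) = m, so c = m/(1−p*).
c = 0.524/(1 − 0.551) = 0.524/0.4490 = 1.1670.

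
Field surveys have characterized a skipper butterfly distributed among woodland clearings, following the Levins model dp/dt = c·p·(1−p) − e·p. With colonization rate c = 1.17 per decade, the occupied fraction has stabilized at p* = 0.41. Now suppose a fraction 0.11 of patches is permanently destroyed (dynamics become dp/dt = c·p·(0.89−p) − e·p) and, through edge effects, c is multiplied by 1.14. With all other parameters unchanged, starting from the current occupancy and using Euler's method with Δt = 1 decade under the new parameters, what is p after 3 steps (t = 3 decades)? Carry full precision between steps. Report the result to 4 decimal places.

Balance c(1−p*) = e gives e = 1.17×(1 − 0.41000) = 0.69030.
Starting from p₀ = 0.41000; update p ← p + (dp/dt)·Δt with the new parameters.
step 1: Δp = -0.02053, p = 0.38947
step 2: Δp = -0.00884, p = 0.38063
step 3: Δp = -0.00415, p = 0.37648

0.3765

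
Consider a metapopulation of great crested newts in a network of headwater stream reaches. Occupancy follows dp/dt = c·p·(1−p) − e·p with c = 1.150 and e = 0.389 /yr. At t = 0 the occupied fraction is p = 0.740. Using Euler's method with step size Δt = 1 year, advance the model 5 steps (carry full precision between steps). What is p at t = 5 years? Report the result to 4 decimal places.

Update rule: p ← p + [c·p·(1−p) − e·p]·Δt with Δt = 1.
t = 1: p = 0.74000 + (-0.06660) = 0.67340
t = 2: p = 0.67340 + (-0.00903) = 0.66437
t = 3: p = 0.66437 + (-0.00201) = 0.66236
t = 4: p = 0.66236 + (-0.00047) = 0.66189
t = 5: p = 0.66189 + (-0.00011) = 0.66177

0.6618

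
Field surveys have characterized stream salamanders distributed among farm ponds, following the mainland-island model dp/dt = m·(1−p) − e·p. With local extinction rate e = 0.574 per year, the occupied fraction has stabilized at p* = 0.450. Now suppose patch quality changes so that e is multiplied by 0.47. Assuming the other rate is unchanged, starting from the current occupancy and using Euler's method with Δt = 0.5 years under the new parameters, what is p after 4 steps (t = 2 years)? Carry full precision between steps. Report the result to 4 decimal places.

0.6059

Balance m(1−p*) = e·p* gives m = e·p*/(1−p*) = 0.574×0.45000/0.55000 = 0.46964.
Starting from p₀ = 0.45000; update p ← p + (dp/dt)·Δt with the new parameters.
step 1: Δp = +0.06845, p = 0.51845
step 2: Δp = +0.04314, p = 0.56159
step 3: Δp = +0.02719, p = 0.58879
step 4: Δp = +0.01714, p = 0.60592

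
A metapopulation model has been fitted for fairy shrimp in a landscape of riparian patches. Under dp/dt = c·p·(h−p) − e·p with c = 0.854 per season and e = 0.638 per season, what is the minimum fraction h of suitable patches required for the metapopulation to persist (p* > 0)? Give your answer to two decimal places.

0.75

p* = h − e/c is positive only when h > e/c.
h_min = e/c = 0.638/0.854 = 0.7471.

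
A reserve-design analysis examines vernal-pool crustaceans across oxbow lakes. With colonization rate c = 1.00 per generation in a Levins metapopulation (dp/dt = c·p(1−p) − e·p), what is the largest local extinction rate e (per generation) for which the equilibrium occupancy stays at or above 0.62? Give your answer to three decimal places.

1 − e/c ≥ 0.62 ⇒ e ≤ c(1 − 0.62) = 1.00 × 0.3800.
e_max = 0.3800.

0.380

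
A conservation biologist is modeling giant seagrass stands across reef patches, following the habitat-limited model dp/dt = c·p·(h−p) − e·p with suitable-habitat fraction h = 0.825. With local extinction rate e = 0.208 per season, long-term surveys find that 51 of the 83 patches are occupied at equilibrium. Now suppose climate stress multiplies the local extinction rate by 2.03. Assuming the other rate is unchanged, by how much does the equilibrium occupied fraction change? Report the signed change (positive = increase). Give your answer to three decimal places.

Observed p* = 51/83 = 0.61446.
Balance c(h−p*) = e gives c = e/(0.825 − 0.61446) = 0.208/0.21054 = 0.98794.
New p* = 0.825 − e/c = 0.825 − 0.42224/0.98794 = 0.39761.
Δp* = 0.39761 − 0.61446 = -0.21685.

-0.217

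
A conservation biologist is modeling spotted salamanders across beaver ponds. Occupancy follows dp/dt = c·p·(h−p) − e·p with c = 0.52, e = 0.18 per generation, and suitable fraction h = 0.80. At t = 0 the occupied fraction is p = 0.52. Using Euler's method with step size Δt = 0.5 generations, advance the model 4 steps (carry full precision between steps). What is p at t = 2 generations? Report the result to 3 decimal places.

0.491

Update rule: p ← p + [c·p·(h−p) − e·p]·Δt with Δt = 0.5.
p: 0.52000 → 0.51106  (Δp = -0.00894)
p: 0.51106 → 0.50345  (Δp = -0.00760)
p: 0.50345 → 0.49696  (Δp = -0.00649)
p: 0.49696 → 0.49139  (Δp = -0.00557)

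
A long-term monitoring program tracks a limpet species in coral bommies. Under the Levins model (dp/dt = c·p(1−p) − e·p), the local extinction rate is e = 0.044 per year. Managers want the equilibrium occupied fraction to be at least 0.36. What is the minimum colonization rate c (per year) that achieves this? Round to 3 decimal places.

p* = 1 − e/c ≥ 0.36 requires e/c ≤ 0.6400, i.e. c ≥ e/0.6400.
c_min = 0.044/0.6400 = 0.0687.

0.069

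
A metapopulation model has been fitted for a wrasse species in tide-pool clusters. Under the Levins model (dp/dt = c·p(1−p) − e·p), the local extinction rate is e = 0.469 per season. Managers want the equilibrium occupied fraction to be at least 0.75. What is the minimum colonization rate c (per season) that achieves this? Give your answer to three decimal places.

1.876

p* = 1 − e/c ≥ 0.75 requires e/c ≤ 0.2500, i.e. c ≥ e/0.2500.
c_min = 0.469/0.2500 = 1.8760.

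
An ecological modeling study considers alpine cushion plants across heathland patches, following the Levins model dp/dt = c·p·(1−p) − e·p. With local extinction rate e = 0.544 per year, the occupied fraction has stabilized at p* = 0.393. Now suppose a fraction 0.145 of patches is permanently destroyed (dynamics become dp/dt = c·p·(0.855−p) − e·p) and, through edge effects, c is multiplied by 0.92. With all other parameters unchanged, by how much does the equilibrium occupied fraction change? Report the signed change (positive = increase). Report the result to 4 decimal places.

-0.1978

Balance c(1−p*) = e gives c = e/(1 − 0.39300) = 0.544/0.60700 = 0.89621.
New p* = 0.855 − e/c = 0.855 − 0.54400/0.82451 = 0.19521.
Δp* = 0.19521 − 0.39300 = -0.19779.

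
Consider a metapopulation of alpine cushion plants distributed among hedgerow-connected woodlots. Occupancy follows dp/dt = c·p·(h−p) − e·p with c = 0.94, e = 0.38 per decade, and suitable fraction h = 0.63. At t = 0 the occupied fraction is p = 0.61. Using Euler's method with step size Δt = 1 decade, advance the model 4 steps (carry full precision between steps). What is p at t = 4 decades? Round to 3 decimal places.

0.277

Update rule: p ← p + [c·p·(h−p) − e·p]·Δt with Δt = 1.
step 1: Δp = -0.22033, p = 0.38967
step 2: Δp = -0.06004, p = 0.32962
step 3: Δp = -0.03219, p = 0.29744
step 4: Δp = -0.02004, p = 0.27739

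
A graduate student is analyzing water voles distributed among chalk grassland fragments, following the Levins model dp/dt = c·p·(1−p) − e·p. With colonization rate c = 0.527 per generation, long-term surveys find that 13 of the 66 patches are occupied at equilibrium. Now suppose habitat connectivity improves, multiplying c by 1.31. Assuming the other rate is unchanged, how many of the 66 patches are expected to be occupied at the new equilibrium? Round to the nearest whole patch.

Observed p* = 13/66 = 0.19697.
Balance c(1−p*) = e gives e = 0.527×(1 − 0.19697) = 0.42320.
New p* = 1 − e/c = 1 − 0.42320/0.69037 = 0.38700.
Expected occupied = 66 × 0.38700 = 25.54 ≈ 26.

26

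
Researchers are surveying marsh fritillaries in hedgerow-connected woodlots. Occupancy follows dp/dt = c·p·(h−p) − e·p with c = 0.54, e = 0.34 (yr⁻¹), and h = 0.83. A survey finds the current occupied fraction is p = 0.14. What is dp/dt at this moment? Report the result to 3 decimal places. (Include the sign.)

0.005

Colonization term: c·p·(h−p) = 0.54×0.14×0.6900 = 0.05216.
Extinction term: e·p = 0.04760.
dp/dt = 0.05216 − 0.04760 = 0.00456.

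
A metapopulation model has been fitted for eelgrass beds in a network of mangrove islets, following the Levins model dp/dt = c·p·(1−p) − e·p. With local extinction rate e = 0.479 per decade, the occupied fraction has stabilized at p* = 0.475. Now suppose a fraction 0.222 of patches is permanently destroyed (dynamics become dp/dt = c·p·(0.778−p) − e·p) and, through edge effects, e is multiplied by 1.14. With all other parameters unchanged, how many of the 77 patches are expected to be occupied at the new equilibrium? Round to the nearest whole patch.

Balance c(1−p*) = e gives c = e/(1 − 0.47500) = 0.479/0.52500 = 0.91238.
New p* = 0.778 − e/c = 0.778 − 0.54606/0.91238 = 0.17950.
Expected occupied = 77 × 0.17950 = 13.82 ≈ 14.

14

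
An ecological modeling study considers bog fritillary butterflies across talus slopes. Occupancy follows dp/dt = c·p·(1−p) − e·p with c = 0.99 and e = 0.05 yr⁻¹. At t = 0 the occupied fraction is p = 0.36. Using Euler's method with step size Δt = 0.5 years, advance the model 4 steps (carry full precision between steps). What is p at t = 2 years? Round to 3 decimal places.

0.773

Update rule: p ← p + [c·p·(1−p) − e·p]·Δt with Δt = 0.5.
p: 0.36000 → 0.46505  (Δp = +0.10505)
p: 0.46505 → 0.57657  (Δp = +0.11152)
p: 0.57657 → 0.68300  (Δp = +0.10643)
p: 0.68300 → 0.77310  (Δp = +0.09010)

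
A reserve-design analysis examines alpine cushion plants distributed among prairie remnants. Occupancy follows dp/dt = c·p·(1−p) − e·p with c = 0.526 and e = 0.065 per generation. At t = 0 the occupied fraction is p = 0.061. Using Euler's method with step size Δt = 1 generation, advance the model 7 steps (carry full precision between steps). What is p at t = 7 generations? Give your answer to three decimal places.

Update rule: p ← p + [c·p·(1−p) − e·p]·Δt with Δt = 1.
step 1: Δp = +0.02616, p = 0.08716
step 2: Δp = +0.03619, p = 0.12335
step 3: Δp = +0.04886, p = 0.17221
step 4: Δp = +0.06379, p = 0.23600
step 5: Δp = +0.07950, p = 0.31550
step 6: Δp = +0.09309, p = 0.40859
step 7: Δp = +0.10055, p = 0.50914

0.509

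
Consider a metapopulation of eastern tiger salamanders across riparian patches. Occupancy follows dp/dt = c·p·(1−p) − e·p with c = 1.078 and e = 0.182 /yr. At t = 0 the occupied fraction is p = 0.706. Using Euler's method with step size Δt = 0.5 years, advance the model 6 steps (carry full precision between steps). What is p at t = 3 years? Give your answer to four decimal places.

0.8265

Update rule: p ← p + [c·p·(1−p) − e·p]·Δt with Δt = 0.5.
step 1: Δp = +0.04763, p = 0.75363
step 2: Δp = +0.03150, p = 0.78513
step 3: Δp = +0.01948, p = 0.80461
step 4: Δp = +0.01152, p = 0.81613
step 5: Δp = +0.00662, p = 0.82274
step 6: Δp = +0.00374, p = 0.82648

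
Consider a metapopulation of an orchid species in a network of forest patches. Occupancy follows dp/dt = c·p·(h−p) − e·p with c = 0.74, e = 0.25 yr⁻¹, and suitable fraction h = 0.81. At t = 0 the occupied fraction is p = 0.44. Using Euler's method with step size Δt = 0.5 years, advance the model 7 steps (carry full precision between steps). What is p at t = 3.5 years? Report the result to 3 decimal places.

0.463

Update rule: p ← p + [c·p·(h−p) − e·p]·Δt with Δt = 0.5.
t = 0.5: p = 0.44000 + (+0.00524) = 0.44524
t = 1: p = 0.44524 + (+0.00444) = 0.44967
t = 1.5: p = 0.44967 + (+0.00374) = 0.45341
t = 2: p = 0.45341 + (+0.00315) = 0.45656
t = 2.5: p = 0.45656 + (+0.00264) = 0.45919
t = 3: p = 0.45919 + (+0.00220) = 0.46140
t = 3.5: p = 0.46140 + (+0.00184) = 0.46324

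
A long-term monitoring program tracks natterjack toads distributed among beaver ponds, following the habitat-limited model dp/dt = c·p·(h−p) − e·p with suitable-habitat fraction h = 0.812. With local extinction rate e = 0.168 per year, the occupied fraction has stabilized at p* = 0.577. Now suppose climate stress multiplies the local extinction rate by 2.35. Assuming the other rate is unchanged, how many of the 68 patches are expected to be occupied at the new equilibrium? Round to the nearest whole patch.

Balance c(h−p*) = e gives c = e/(0.812 − 0.57700) = 0.168/0.23500 = 0.71489.
New p* = 0.812 − e/c = 0.812 − 0.39480/0.71489 = 0.25975.
Expected occupied = 68 × 0.25975 = 17.66 ≈ 18.

18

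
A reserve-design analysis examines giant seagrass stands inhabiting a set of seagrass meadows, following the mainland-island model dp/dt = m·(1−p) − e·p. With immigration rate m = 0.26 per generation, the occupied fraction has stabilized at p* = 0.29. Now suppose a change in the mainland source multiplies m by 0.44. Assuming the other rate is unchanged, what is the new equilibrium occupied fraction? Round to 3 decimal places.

0.152

Balance m(1−p*) = e·p* gives e = m(1−p*)/p* = 0.26×0.71000/0.29000 = 0.63655.
New p* = m/(m+e) = 0.11440/(0.11440+0.63655) = 0.15234.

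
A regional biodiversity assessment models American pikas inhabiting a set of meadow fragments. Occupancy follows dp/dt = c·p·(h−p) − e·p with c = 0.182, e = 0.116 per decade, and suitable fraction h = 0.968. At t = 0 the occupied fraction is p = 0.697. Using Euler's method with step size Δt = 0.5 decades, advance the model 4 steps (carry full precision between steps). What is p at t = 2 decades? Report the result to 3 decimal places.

0.616

Update rule: p ← p + [c·p·(h−p) − e·p]·Δt with Δt = 0.5.
  1  |  dp/dt·Δt = -0.023237  |  p_1 = 0.673763
  2  |  dp/dt·Δt = -0.021038  |  p_2 = 0.652725
  3  |  dp/dt·Δt = -0.019131  |  p_3 = 0.633594
  4  |  dp/dt·Δt = -0.017468  |  p_4 = 0.616126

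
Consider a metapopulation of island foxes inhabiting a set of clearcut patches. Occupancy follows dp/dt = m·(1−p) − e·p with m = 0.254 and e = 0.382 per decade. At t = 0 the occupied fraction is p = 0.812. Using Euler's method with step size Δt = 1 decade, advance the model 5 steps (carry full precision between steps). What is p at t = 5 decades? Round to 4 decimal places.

Update rule: p ← p + [m·(1−p) − e·p]·Δt with Δt = 1.
p: 0.81200 → 0.54957  (Δp = -0.26243)
p: 0.54957 → 0.45404  (Δp = -0.09553)
p: 0.45404 → 0.41927  (Δp = -0.03477)
p: 0.41927 → 0.40661  (Δp = -0.01266)
p: 0.40661 → 0.40201  (Δp = -0.00461)

0.4020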